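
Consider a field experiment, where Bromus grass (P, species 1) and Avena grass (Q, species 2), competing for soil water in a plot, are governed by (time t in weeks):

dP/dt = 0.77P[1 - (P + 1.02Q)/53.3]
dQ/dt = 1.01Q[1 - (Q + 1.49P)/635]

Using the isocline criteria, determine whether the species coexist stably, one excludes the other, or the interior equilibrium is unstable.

species 2 excludes species 1

Compare the nullcline intercepts: K1/α12 = 53.3/1.02 = 52.3 < K2 = 635; K2/α21 = 635/1.49 = 426 > K1 = 53.3.
Since the inequalities point opposite ways, species 2 can invade but species 1 cannot.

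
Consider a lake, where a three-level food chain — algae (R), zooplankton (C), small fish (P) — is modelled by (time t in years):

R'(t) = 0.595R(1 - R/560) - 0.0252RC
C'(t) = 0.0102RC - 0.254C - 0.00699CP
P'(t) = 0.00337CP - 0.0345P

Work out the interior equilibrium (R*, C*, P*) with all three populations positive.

From dP/dt = 0: 0.00337C* = 0.0345, so C* = 10.2.
From dR/dt = 0: 0.595(1 - R*/560) = 0.0252·10.2, giving R* = 560·(1 - 0.434) = 317.
From dC/dt = 0: 0.0102·317 - 0.254 = 0.00699P*, so P* = 2.98/0.00699 = 427.

R* ≈ 317, C* ≈ 10.2, P* ≈ 427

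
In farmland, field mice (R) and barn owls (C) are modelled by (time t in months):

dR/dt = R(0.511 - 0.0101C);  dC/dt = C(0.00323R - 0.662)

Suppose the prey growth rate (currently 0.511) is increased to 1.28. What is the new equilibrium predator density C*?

At the interior fixed point, setting dR/dt = 0 with R > 0 fixes C* = (prey growth rate)/(RC coefficient) — independent of the other coefficients.
With the change, C* = 1.28/0.0101 = 127; it rises from 50.6.

C* ≈ 127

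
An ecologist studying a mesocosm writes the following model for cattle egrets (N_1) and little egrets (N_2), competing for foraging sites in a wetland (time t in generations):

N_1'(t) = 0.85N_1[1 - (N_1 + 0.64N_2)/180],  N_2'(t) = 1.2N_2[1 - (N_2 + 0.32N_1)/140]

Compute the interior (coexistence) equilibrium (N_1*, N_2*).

N_1* ≈ 114, N_2* ≈ 104

Setting both brackets to zero gives the nullclines N_1 + 0.64N_2 = 180 and 0.32N_1 + N_2 = 140.
Substituting N_2 = 140 - 0.32N_1 into the first: N_1(1 - 0.64·0.32) = 180 - 0.64·140.
So N_1* = 90.4/0.795 = 114, and then N_2* = 140 - 0.32·114 = 104.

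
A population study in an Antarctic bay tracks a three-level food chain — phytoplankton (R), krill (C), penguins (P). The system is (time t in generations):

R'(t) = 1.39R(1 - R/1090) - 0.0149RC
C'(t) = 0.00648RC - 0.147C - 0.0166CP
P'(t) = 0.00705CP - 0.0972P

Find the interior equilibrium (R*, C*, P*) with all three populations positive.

R* ≈ 929, C* ≈ 13.8, P* ≈ 354

From dP/dt = 0: 0.00705C* = 0.0972, so C* = 13.8.
From dR/dt = 0: 1.39(1 - R*/1090) = 0.0149·13.8, giving R* = 1090·(1 - 0.148) = 929.
From dC/dt = 0: 0.00648·929 - 0.147 = 0.0166P*, so P* = 5.87/0.0166 = 354.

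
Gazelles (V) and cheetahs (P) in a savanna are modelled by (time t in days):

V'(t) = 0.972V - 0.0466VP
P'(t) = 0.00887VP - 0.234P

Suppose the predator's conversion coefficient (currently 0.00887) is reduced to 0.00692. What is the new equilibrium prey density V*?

V* ≈ 33.8

At the interior fixed point, setting dP/dt = 0 with P > 0 fixes V* = (predator death rate)/(VP coefficient) — independent of the other coefficients.
With the change, V* = 0.234/0.00692 = 33.8; it rises from 26.4.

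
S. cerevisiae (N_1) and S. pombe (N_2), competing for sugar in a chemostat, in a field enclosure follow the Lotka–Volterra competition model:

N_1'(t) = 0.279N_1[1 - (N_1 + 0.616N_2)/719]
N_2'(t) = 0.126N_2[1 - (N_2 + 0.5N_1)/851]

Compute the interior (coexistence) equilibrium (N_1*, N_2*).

Setting both brackets to zero gives the nullclines N_1 + 0.616N_2 = 719 and 0.5N_1 + N_2 = 851.
Substituting N_2 = 851 - 0.5N_1 into the first: N_1(1 - 0.616·0.5) = 719 - 0.616·851.
So N_1* = 195/0.692 = 281, and then N_2* = 851 - 0.5·281 = 710.

N_1* ≈ 281, N_2* ≈ 710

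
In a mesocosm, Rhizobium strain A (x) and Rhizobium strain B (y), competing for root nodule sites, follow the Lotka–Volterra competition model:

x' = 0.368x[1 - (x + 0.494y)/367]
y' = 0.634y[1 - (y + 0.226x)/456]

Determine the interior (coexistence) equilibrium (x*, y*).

Setting both brackets to zero gives the nullclines x + 0.494y = 367 and 0.226x + y = 456.
Substituting y = 456 - 0.226x into the first: x(1 - 0.494·0.226) = 367 - 0.494·456.
So x* = 142/0.888 = 160, and then y* = 456 - 0.226·160 = 420.

x* ≈ 160, y* ≈ 420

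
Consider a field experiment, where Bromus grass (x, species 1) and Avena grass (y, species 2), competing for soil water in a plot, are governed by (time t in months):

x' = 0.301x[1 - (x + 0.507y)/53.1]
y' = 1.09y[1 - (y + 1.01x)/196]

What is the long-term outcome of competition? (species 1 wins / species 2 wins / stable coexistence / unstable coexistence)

species 2 excludes species 1

Compare the nullcline intercepts: K1/α12 = 53.1/0.507 = 105 < K2 = 196; K2/α21 = 196/1.01 = 194 > K1 = 53.1.
Since the inequalities point opposite ways, species 2 can invade but species 1 cannot.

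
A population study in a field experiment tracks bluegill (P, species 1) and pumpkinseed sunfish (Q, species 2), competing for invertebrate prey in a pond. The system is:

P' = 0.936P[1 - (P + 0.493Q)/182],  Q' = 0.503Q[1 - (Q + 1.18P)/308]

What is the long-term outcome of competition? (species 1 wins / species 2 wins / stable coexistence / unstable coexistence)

stable coexistence

Compare the nullcline intercepts: K1/α12 = 182/0.493 = 369 > K2 = 308; K2/α21 = 308/1.18 = 261 > K1 = 182.
Since both inequalities hold, each species can invade when rare, so the interior equilibrium is stable.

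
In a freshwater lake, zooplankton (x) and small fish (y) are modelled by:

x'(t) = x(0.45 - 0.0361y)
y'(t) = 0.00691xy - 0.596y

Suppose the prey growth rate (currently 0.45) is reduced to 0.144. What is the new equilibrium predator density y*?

y* ≈ 3.99

At the interior fixed point, setting dx/dt = 0 with x > 0 fixes y* = (prey growth rate)/(xy coefficient) — independent of the other coefficients.
With the change, y* = 0.144/0.0361 = 3.99; it falls from 12.5.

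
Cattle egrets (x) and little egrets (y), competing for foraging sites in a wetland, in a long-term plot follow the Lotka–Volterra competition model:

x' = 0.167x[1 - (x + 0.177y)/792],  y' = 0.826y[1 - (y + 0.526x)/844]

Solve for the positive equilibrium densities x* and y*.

x* ≈ 709, y* ≈ 471

Setting both brackets to zero gives the nullclines x + 0.177y = 792 and 0.526x + y = 844.
Substituting y = 844 - 0.526x into the first: x(1 - 0.177·0.526) = 792 - 0.177·844.
So x* = 643/0.907 = 709, and then y* = 844 - 0.526·709 = 471.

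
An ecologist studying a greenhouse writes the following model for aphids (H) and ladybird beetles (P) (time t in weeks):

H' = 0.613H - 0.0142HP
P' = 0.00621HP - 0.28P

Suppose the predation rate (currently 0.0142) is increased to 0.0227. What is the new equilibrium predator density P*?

P* ≈ 27

At the interior fixed point, setting dH/dt = 0 with H > 0 fixes P* = (prey growth rate)/(HP coefficient) — independent of the other coefficients.
With the change, P* = 0.613/0.0227 = 27; it falls from 43.2.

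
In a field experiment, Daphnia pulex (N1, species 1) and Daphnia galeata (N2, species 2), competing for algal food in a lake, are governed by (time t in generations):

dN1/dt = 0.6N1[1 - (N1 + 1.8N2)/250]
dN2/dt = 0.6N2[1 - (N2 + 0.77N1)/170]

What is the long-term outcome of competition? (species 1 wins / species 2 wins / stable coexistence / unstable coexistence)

Compare the nullcline intercepts: K1/α12 = 250/1.8 = 139 < K2 = 170; K2/α21 = 170/0.77 = 221 < K1 = 250.
Since both are reversed, neither can invade when rare; the interior point is a saddle.

unstable coexistence (outcome depends on initial conditions)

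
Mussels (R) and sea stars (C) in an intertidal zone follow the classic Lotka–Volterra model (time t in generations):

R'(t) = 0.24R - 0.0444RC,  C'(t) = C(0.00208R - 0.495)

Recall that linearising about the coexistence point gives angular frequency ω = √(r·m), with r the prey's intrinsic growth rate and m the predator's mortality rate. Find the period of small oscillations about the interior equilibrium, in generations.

T ≈ 18.2 generations

Here r = 0.24 and m = 0.495, so r·m = 0.119.
ω = √0.119 = 0.345 per generation, hence T = 2π/ω ≈ 18.2 generations.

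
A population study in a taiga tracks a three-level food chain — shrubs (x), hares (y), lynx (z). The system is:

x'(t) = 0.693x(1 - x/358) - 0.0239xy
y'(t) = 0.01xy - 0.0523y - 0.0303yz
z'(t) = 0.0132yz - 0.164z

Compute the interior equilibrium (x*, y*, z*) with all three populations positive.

From dz/dt = 0: 0.0132y* = 0.164, so y* = 12.4.
From dx/dt = 0: 0.693(1 - x*/358) = 0.0239·12.4, giving x* = 358·(1 - 0.428) = 205.
From dy/dt = 0: 0.01·205 - 0.0523 = 0.0303z*, so z* = 1.99/0.0303 = 65.8.

x* ≈ 205, y* ≈ 12.4, z* ≈ 65.8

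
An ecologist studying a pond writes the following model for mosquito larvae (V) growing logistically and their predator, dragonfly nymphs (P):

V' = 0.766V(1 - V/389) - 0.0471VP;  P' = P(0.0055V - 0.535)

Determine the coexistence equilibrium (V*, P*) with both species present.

V* ≈ 97.3, P* ≈ 12.2

From dP/dt = 0 with P > 0: 0.0055V* = 0.535, so V* = 97.3.
Substitute into dV/dt = 0: 0.766(1 - 97.3/389) = 0.0471P*.
The bracket is 0.75, giving P* = 0.574/0.0471 = 12.2.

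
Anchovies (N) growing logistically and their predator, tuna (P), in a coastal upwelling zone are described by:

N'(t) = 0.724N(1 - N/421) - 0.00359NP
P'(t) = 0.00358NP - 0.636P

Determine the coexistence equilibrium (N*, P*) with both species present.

From dP/dt = 0 with P > 0: 0.00358N* = 0.636, so N* = 178.
Substitute into dN/dt = 0: 0.724(1 - 178/421) = 0.00359P*.
The bracket is 0.578, giving P* = 0.418/0.00359 = 117.

N* ≈ 178, P* ≈ 117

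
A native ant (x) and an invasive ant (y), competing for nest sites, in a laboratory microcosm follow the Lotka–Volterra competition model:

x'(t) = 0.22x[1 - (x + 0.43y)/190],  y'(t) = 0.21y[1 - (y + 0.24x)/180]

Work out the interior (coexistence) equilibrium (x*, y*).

x* ≈ 126, y* ≈ 150

Setting both brackets to zero gives the nullclines x + 0.43y = 190 and 0.24x + y = 180.
Substituting y = 180 - 0.24x into the first: x(1 - 0.43·0.24) = 190 - 0.43·180.
So x* = 113/0.897 = 126, and then y* = 180 - 0.24·126 = 150.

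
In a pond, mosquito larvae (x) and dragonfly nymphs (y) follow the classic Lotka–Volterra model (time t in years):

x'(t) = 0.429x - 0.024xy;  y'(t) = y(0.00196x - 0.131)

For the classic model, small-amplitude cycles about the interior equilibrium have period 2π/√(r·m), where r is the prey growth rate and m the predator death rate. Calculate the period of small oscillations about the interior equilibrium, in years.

Here r = 0.429 and m = 0.131, so r·m = 0.0562.
ω = √0.0562 = 0.237 per year, hence T = 2π/ω ≈ 26.5 years.

T ≈ 26.5 years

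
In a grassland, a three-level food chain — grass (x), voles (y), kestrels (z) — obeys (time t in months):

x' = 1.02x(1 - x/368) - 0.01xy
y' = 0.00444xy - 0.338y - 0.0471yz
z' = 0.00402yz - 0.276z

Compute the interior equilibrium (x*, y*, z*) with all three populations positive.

x* ≈ 120, y* ≈ 68.7, z* ≈ 4.16

From dz/dt = 0: 0.00402y* = 0.276, so y* = 68.7.
From dx/dt = 0: 1.02(1 - x*/368) = 0.01·68.7, giving x* = 368·(1 - 0.673) = 120.
From dy/dt = 0: 0.00444·120 - 0.338 = 0.0471z*, so z* = 0.196/0.0471 = 4.16.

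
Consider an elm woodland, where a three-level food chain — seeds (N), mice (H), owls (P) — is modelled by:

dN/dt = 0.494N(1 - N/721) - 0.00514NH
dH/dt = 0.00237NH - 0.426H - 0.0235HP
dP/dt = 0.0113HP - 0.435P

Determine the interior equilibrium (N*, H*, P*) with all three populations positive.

N* ≈ 432, H* ≈ 38.5, P* ≈ 25.5

From dP/dt = 0: 0.0113H* = 0.435, so H* = 38.5.
From dN/dt = 0: 0.494(1 - N*/721) = 0.00514·38.5, giving N* = 721·(1 - 0.401) = 432.
From dH/dt = 0: 0.00237·432 - 0.426 = 0.0235P*, so P* = 0.598/0.0235 = 25.5.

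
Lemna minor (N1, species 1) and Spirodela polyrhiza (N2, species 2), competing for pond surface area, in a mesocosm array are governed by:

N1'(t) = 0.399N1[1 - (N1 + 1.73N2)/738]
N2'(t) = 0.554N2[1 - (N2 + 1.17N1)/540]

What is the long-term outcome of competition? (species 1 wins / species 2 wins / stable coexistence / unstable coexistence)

Compare the nullcline intercepts: K1/α12 = 738/1.73 = 427 < K2 = 540; K2/α21 = 540/1.17 = 462 < K1 = 738.
Since both are reversed, neither can invade when rare; the interior point is a saddle.

unstable coexistence (outcome depends on initial conditions)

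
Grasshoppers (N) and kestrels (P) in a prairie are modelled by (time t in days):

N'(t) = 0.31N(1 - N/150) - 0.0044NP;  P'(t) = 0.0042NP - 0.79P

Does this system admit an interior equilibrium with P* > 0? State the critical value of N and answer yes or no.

Threshold N = 188; K < 188, so no, the predator goes extinct.

The predator equation gives dP/dt > 0 only when N > 0.79/0.0042 = 188.
Without the predator, N → K = 150. Since 150 < 188, the predator cannot invade.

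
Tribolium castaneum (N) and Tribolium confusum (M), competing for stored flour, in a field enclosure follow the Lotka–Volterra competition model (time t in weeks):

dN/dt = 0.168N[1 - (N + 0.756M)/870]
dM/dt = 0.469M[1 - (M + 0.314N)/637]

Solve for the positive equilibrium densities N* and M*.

N* ≈ 509, M* ≈ 477

Setting both brackets to zero gives the nullclines N + 0.756M = 870 and 0.314N + M = 637.
Substituting M = 637 - 0.314N into the first: N(1 - 0.756·0.314) = 870 - 0.756·637.
So N* = 388/0.763 = 509, and then M* = 637 - 0.314·509 = 477.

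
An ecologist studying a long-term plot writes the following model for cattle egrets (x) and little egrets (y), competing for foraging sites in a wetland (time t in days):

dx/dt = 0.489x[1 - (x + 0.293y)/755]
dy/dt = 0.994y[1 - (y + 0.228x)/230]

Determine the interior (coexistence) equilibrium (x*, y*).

Setting both brackets to zero gives the nullclines x + 0.293y = 755 and 0.228x + y = 230.
Substituting y = 230 - 0.228x into the first: x(1 - 0.293·0.228) = 755 - 0.293·230.
So x* = 688/0.933 = 737, and then y* = 230 - 0.228·737 = 62.

x* ≈ 737, y* ≈ 62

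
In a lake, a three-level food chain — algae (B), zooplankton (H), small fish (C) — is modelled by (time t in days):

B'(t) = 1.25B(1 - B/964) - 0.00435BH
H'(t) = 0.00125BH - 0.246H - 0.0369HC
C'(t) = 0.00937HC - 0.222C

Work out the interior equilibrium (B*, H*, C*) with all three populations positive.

From dC/dt = 0: 0.00937H* = 0.222, so H* = 23.7.
From dB/dt = 0: 1.25(1 - B*/964) = 0.00435·23.7, giving B* = 964·(1 - 0.0825) = 885.
From dH/dt = 0: 0.00125·885 - 0.246 = 0.0369C*, so C* = 0.86/0.0369 = 23.3.

B* ≈ 885, H* ≈ 23.7, C* ≈ 23.3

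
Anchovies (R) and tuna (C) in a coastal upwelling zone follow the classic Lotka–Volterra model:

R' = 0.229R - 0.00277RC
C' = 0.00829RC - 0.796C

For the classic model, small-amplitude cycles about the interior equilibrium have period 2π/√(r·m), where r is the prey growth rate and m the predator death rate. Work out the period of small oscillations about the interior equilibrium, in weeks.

Here r = 0.229 and m = 0.796, so r·m = 0.182.
ω = √0.182 = 0.427 per week, hence T = 2π/ω ≈ 14.7 weeks.

T ≈ 14.7 weeks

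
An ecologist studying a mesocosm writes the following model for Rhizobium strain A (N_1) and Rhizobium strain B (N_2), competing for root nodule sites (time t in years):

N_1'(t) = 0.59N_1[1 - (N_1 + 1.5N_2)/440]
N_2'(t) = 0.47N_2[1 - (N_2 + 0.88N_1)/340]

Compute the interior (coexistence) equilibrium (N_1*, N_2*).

Setting both brackets to zero gives the nullclines N_1 + 1.5N_2 = 440 and 0.88N_1 + N_2 = 340.
Substituting N_2 = 340 - 0.88N_1 into the first: N_1(1 - 1.5·0.88) = 440 - 1.5·340.
So N_1* = -70/-0.32 = 219, and then N_2* = 340 - 0.88·219 = 147.

N_1* ≈ 219, N_2* ≈ 147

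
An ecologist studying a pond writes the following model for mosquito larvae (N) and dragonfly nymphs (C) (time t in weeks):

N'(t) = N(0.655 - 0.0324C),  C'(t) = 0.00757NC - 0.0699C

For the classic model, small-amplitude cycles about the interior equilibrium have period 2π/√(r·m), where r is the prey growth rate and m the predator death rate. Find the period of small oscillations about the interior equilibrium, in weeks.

T ≈ 29.4 weeks

Here r = 0.655 and m = 0.0699, so r·m = 0.0458.
ω = √0.0458 = 0.214 per week, hence T = 2π/ω ≈ 29.4 weeks.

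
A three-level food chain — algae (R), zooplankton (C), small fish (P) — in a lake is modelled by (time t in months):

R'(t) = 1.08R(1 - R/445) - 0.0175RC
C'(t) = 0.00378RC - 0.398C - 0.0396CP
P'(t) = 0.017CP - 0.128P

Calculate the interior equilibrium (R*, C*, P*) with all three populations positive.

From dP/dt = 0: 0.017C* = 0.128, so C* = 7.53.
From dR/dt = 0: 1.08(1 - R*/445) = 0.0175·7.53, giving R* = 445·(1 - 0.122) = 391.
From dC/dt = 0: 0.00378·391 - 0.398 = 0.0396P*, so P* = 1.08/0.0396 = 27.2.

R* ≈ 391, C* ≈ 7.53, P* ≈ 27.2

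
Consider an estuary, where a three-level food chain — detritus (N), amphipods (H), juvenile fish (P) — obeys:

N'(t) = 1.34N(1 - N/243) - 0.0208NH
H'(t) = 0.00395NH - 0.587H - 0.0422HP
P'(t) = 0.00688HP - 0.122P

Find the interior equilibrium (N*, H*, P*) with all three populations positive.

From dP/dt = 0: 0.00688H* = 0.122, so H* = 17.7.
From dN/dt = 0: 1.34(1 - N*/243) = 0.0208·17.7, giving N* = 243·(1 - 0.275) = 176.
From dH/dt = 0: 0.00395·176 - 0.587 = 0.0422P*, so P* = 0.109/0.0422 = 2.57.

N* ≈ 176, H* ≈ 17.7, P* ≈ 2.57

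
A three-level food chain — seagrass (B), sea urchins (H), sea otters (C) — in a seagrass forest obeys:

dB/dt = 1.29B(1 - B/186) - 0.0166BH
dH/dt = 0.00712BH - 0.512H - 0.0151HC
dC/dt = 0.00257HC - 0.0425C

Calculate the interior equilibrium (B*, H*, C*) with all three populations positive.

B* ≈ 146, H* ≈ 16.5, C* ≈ 35.1

From dC/dt = 0: 0.00257H* = 0.0425, so H* = 16.5.
From dB/dt = 0: 1.29(1 - B*/186) = 0.0166·16.5, giving B* = 186·(1 - 0.213) = 146.
From dH/dt = 0: 0.00712·146 - 0.512 = 0.0151C*, so C* = 0.531/0.0151 = 35.1.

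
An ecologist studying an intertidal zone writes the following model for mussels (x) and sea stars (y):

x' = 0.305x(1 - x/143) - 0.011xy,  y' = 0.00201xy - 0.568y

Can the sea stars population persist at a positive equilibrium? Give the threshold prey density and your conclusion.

Threshold x = 283; K < 283, so no, the predator goes extinct.

The predator equation gives dy/dt > 0 only when x > 0.568/0.00201 = 283.
Without the predator, x → K = 143. Since 143 < 283, the predator cannot invade.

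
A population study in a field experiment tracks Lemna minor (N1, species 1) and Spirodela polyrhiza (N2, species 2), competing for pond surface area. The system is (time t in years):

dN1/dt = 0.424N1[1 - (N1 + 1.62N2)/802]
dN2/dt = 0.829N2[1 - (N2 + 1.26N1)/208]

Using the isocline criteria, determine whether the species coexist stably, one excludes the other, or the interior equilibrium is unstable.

species 1 excludes species 2

Compare the nullcline intercepts: K1/α12 = 802/1.62 = 495 > K2 = 208; K2/α21 = 208/1.26 = 165 < K1 = 802.
Since the inequalities point opposite ways, species 1 can invade but species 2 cannot.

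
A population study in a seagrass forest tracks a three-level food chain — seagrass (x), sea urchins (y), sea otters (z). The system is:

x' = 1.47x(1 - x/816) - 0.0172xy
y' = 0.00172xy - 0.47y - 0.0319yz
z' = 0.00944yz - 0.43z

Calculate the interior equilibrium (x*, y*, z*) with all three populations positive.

x* ≈ 381, y* ≈ 45.6, z* ≈ 5.81

From dz/dt = 0: 0.00944y* = 0.43, so y* = 45.6.
From dx/dt = 0: 1.47(1 - x*/816) = 0.0172·45.6, giving x* = 816·(1 - 0.533) = 381.
From dy/dt = 0: 0.00172·381 - 0.47 = 0.0319z*, so z* = 0.185/0.0319 = 5.81.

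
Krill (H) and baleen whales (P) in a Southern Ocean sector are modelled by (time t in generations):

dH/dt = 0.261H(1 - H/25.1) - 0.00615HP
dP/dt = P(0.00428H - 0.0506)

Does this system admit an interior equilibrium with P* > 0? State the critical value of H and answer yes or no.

The predator equation gives dP/dt > 0 only when H > 0.0506/0.00428 = 11.8.
Without the predator, H → K = 25.1. Since 25.1 > 11.8, the predator can invade and persist.

Threshold H = 11.8; K > 11.8, so yes, the predator persists.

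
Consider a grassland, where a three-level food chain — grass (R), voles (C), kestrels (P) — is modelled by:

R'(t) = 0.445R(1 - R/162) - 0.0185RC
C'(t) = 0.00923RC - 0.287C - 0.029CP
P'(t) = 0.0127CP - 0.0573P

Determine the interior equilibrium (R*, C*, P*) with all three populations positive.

R* ≈ 132, C* ≈ 4.51, P* ≈ 32

From dP/dt = 0: 0.0127C* = 0.0573, so C* = 4.51.
From dR/dt = 0: 0.445(1 - R*/162) = 0.0185·4.51, giving R* = 162·(1 - 0.188) = 132.
From dC/dt = 0: 0.00923·132 - 0.287 = 0.029P*, so P* = 0.928/0.029 = 32.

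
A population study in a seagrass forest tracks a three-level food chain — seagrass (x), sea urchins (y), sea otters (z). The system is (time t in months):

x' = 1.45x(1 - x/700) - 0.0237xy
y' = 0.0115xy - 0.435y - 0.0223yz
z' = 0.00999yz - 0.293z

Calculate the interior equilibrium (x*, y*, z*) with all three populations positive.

x* ≈ 364, y* ≈ 29.3, z* ≈ 168

From dz/dt = 0: 0.00999y* = 0.293, so y* = 29.3.
From dx/dt = 0: 1.45(1 - x*/700) = 0.0237·29.3, giving x* = 700·(1 - 0.479) = 364.
From dy/dt = 0: 0.0115·364 - 0.435 = 0.0223z*, so z* = 3.76/0.0223 = 168.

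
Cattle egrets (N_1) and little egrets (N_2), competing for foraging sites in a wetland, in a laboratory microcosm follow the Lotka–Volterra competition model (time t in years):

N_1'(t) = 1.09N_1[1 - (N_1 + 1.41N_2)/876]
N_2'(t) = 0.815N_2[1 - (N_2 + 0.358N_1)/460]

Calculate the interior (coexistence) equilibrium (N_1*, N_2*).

Setting both brackets to zero gives the nullclines N_1 + 1.41N_2 = 876 and 0.358N_1 + N_2 = 460.
Substituting N_2 = 460 - 0.358N_1 into the first: N_1(1 - 1.41·0.358) = 876 - 1.41·460.
So N_1* = 227/0.495 = 459, and then N_2* = 460 - 0.358·459 = 296.

N_1* ≈ 459, N_2* ≈ 296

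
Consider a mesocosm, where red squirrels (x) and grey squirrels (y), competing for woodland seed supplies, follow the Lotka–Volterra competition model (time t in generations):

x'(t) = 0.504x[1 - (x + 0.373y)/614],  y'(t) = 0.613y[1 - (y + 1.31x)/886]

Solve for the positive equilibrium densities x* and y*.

x* ≈ 554, y* ≈ 160

Setting both brackets to zero gives the nullclines x + 0.373y = 614 and 1.31x + y = 886.
Substituting y = 886 - 1.31x into the first: x(1 - 0.373·1.31) = 614 - 0.373·886.
So x* = 284/0.511 = 554, and then y* = 886 - 1.31·554 = 160.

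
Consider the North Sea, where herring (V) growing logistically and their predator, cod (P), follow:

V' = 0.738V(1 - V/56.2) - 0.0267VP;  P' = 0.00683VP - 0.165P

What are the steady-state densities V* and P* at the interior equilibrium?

From dP/dt = 0 with P > 0: 0.00683V* = 0.165, so V* = 24.2.
Substitute into dV/dt = 0: 0.738(1 - 24.2/56.2) = 0.0267P*.
The bracket is 0.57, giving P* = 0.421/0.0267 = 15.8.

V* ≈ 24.2, P* ≈ 15.8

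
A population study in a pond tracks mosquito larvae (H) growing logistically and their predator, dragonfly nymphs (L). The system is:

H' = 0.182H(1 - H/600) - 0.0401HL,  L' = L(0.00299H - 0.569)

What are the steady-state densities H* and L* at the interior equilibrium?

From dL/dt = 0 with L > 0: 0.00299H* = 0.569, so H* = 190.
Substitute into dH/dt = 0: 0.182(1 - 190/600) = 0.0401L*.
The bracket is 0.683, giving L* = 0.124/0.0401 = 3.1.

H* ≈ 190, L* ≈ 3.1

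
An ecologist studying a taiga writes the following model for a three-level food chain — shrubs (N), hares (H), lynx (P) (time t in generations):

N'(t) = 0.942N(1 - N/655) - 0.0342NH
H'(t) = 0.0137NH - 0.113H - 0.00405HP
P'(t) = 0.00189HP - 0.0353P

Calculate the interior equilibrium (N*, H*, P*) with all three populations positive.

From dP/dt = 0: 0.00189H* = 0.0353, so H* = 18.7.
From dN/dt = 0: 0.942(1 - N*/655) = 0.0342·18.7, giving N* = 655·(1 - 0.678) = 211.
From dH/dt = 0: 0.0137·211 - 0.113 = 0.00405P*, so P* = 2.78/0.00405 = 685.

N* ≈ 211, H* ≈ 18.7, P* ≈ 685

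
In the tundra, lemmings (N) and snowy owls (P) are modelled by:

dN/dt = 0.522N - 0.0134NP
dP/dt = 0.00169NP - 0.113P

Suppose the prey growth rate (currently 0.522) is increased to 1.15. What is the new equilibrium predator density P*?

At the interior fixed point, setting dN/dt = 0 with N > 0 fixes P* = (prey growth rate)/(NP coefficient) — independent of the other coefficients.
With the change, P* = 1.15/0.0134 = 85.8; it rises from 39.

P* ≈ 85.8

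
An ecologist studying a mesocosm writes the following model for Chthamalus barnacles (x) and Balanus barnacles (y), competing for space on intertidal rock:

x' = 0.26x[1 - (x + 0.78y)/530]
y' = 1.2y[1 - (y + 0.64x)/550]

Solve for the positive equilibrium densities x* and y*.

Setting both brackets to zero gives the nullclines x + 0.78y = 530 and 0.64x + y = 550.
Substituting y = 550 - 0.64x into the first: x(1 - 0.78·0.64) = 530 - 0.78·550.
So x* = 101/0.501 = 202, and then y* = 550 - 0.64·202 = 421.

x* ≈ 202, y* ≈ 421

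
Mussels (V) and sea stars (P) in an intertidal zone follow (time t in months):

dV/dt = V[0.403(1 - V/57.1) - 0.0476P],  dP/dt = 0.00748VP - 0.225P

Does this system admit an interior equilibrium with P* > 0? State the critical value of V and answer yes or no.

The predator equation gives dP/dt > 0 only when V > 0.225/0.00748 = 30.1.
Without the predator, V → K = 57.1. Since 57.1 > 30.1, the predator can invade and persist.

Threshold V = 30.1; K > 30.1, so yes, the predator persists.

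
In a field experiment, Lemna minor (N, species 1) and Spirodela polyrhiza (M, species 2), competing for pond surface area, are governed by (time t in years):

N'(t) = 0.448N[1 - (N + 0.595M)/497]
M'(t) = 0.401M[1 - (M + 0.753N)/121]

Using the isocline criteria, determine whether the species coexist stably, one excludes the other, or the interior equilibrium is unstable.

species 1 excludes species 2

Compare the nullcline intercepts: K1/α12 = 497/0.595 = 835 > K2 = 121; K2/α21 = 121/0.753 = 161 < K1 = 497.
Since the inequalities point opposite ways, species 1 can invade but species 2 cannot.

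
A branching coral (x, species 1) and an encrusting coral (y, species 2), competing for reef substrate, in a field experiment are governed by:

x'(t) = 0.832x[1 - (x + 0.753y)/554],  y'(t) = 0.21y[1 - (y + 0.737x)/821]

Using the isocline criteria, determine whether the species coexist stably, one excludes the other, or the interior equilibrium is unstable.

species 2 excludes species 1

Compare the nullcline intercepts: K1/α12 = 554/0.753 = 736 < K2 = 821; K2/α21 = 821/0.737 = 1110 > K1 = 554.
Since the inequalities point opposite ways, species 2 can invade but species 1 cannot.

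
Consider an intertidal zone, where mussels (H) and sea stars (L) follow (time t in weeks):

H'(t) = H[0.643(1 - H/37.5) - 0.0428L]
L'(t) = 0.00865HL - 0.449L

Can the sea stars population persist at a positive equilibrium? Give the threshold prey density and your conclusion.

The predator equation gives dL/dt > 0 only when H > 0.449/0.00865 = 51.9.
Without the predator, H → K = 37.5. Since 37.5 < 51.9, the predator cannot invade.

Threshold H = 51.9; K < 51.9, so no, the predator goes extinct.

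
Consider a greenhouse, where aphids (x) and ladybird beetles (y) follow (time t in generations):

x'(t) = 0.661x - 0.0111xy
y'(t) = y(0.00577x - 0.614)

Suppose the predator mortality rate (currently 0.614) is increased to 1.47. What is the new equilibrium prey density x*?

At the interior fixed point, setting dy/dt = 0 with y > 0 fixes x* = (predator death rate)/(xy coefficient) — independent of the other coefficients.
With the change, x* = 1.47/0.00577 = 255; it rises from 106.

x* ≈ 255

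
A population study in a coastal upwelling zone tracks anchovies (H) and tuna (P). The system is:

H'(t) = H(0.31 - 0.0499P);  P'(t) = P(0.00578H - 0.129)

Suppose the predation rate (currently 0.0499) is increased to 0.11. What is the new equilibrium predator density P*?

At the interior fixed point, setting dH/dt = 0 with H > 0 fixes P* = (prey growth rate)/(HP coefficient) — independent of the other coefficients.
With the change, P* = 0.31/0.11 = 2.82; it falls from 6.21.

P* ≈ 2.82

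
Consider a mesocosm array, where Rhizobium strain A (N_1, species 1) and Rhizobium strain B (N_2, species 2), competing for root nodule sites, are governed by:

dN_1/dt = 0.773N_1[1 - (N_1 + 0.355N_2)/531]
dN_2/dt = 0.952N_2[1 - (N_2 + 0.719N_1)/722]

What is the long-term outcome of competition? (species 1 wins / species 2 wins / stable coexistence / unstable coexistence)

stable coexistence

Compare the nullcline intercepts: K1/α12 = 531/0.355 = 1500 > K2 = 722; K2/α21 = 722/0.719 = 1000 > K1 = 531.
Since both inequalities hold, each species can invade when rare, so the interior equilibrium is stable.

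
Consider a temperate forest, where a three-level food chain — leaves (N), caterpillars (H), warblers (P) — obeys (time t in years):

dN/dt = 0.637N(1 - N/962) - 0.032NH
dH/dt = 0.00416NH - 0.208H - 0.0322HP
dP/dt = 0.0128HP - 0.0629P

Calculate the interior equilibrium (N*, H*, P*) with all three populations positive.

From dP/dt = 0: 0.0128H* = 0.0629, so H* = 4.91.
From dN/dt = 0: 0.637(1 - N*/962) = 0.032·4.91, giving N* = 962·(1 - 0.247) = 725.
From dH/dt = 0: 0.00416·725 - 0.208 = 0.0322P*, so P* = 2.81/0.0322 = 87.1.

N* ≈ 725, H* ≈ 4.91, P* ≈ 87.1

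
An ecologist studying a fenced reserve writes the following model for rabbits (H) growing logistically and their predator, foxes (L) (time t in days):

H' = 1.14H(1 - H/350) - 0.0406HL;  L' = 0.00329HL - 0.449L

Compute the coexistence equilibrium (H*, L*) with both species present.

From dL/dt = 0 with L > 0: 0.00329H* = 0.449, so H* = 136.
Substitute into dH/dt = 0: 1.14(1 - 136/350) = 0.0406L*.
The bracket is 0.61, giving L* = 0.695/0.0406 = 17.1.

H* ≈ 136, L* ≈ 17.1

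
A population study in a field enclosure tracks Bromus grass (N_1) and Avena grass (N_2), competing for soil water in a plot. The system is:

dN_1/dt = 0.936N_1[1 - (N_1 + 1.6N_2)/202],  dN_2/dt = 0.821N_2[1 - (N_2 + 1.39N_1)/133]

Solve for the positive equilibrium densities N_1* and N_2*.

Setting both brackets to zero gives the nullclines N_1 + 1.6N_2 = 202 and 1.39N_1 + N_2 = 133.
Substituting N_2 = 133 - 1.39N_1 into the first: N_1(1 - 1.6·1.39) = 202 - 1.6·133.
So N_1* = -10.8/-1.22 = 8.82, and then N_2* = 133 - 1.39·8.82 = 121.

N_1* ≈ 8.82, N_2* ≈ 121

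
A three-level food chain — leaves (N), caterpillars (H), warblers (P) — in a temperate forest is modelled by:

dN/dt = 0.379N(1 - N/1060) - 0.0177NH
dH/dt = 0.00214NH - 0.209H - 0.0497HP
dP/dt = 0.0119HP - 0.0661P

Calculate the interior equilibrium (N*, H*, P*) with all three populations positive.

N* ≈ 785, H* ≈ 5.55, P* ≈ 29.6

From dP/dt = 0: 0.0119H* = 0.0661, so H* = 5.55.
From dN/dt = 0: 0.379(1 - N*/1060) = 0.0177·5.55, giving N* = 1060·(1 - 0.259) = 785.
From dH/dt = 0: 0.00214·785 - 0.209 = 0.0497P*, so P* = 1.47/0.0497 = 29.6.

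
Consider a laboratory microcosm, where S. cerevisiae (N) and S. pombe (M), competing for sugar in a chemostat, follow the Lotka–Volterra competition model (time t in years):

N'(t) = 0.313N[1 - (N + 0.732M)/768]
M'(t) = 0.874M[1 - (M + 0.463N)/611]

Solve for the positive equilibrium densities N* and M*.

N* ≈ 485, M* ≈ 386

Setting both brackets to zero gives the nullclines N + 0.732M = 768 and 0.463N + M = 611.
Substituting M = 611 - 0.463N into the first: N(1 - 0.732·0.463) = 768 - 0.732·611.
So N* = 321/0.661 = 485, and then M* = 611 - 0.463·485 = 386.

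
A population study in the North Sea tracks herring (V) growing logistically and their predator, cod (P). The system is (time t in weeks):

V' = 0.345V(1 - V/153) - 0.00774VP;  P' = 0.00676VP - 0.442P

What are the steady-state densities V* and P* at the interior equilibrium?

V* ≈ 65.4, P* ≈ 25.5

From dP/dt = 0 with P > 0: 0.00676V* = 0.442, so V* = 65.4.
Substitute into dV/dt = 0: 0.345(1 - 65.4/153) = 0.00774P*.
The bracket is 0.573, giving P* = 0.198/0.00774 = 25.5.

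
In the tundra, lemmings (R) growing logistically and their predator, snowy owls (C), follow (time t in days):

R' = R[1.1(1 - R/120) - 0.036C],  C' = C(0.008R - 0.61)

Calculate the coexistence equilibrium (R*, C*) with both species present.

R* ≈ 76.2, C* ≈ 11.1

From dC/dt = 0 with C > 0: 0.008R* = 0.61, so R* = 76.2.
Substitute into dR/dt = 0: 1.1(1 - 76.2/120) = 0.036C*.
The bracket is 0.365, giving C* = 0.401/0.036 = 11.1.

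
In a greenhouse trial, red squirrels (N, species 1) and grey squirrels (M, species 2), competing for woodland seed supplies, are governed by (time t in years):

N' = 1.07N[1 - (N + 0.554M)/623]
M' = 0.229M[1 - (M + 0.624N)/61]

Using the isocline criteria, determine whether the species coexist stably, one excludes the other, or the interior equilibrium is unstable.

species 1 excludes species 2

Compare the nullcline intercepts: K1/α12 = 623/0.554 = 1120 > K2 = 61; K2/α21 = 61/0.624 = 97.8 < K1 = 623.
Since the inequalities point opposite ways, species 1 can invade but species 2 cannot.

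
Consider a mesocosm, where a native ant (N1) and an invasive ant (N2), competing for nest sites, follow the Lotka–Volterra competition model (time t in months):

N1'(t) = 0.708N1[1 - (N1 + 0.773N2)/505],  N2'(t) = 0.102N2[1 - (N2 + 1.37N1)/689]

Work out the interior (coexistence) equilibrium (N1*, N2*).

N1* ≈ 468, N2* ≈ 48.3

Setting both brackets to zero gives the nullclines N1 + 0.773N2 = 505 and 1.37N1 + N2 = 689.
Substituting N2 = 689 - 1.37N1 into the first: N1(1 - 0.773·1.37) = 505 - 0.773·689.
So N1* = -27.6/-0.059 = 468, and then N2* = 689 - 1.37·468 = 48.3.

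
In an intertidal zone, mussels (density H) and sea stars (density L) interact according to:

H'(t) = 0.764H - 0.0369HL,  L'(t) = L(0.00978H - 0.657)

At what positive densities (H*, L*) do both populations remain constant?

Set dL/dt = 0 with L > 0: 0.00978H - 0.657 = 0, so H* = 0.657/0.00978 = 67.2.
Set dH/dt = 0 with H > 0: 0.764 - 0.0369L = 0, so L* = 0.764/0.0369 = 20.7.

H* ≈ 67.2, L* ≈ 20.7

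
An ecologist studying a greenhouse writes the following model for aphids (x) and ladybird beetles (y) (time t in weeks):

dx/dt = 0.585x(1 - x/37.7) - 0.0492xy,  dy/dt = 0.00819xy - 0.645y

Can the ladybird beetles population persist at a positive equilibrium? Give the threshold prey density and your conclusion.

The predator equation gives dy/dt > 0 only when x > 0.645/0.00819 = 78.8.
Without the predator, x → K = 37.7. Since 37.7 < 78.8, the predator cannot invade.

Threshold x = 78.8; K < 78.8, so no, the predator goes extinct.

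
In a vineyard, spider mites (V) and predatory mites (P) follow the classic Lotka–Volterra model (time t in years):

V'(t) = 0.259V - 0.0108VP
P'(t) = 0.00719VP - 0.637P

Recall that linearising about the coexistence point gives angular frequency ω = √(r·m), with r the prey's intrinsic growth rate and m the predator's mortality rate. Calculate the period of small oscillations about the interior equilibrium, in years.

Here r = 0.259 and m = 0.637, so r·m = 0.165.
ω = √0.165 = 0.406 per year, hence T = 2π/ω ≈ 15.5 years.

T ≈ 15.5 years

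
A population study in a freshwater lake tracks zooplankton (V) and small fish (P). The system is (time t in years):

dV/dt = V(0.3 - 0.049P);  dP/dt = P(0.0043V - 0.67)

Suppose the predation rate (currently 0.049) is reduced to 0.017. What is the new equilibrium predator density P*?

P* ≈ 17.6

At the interior fixed point, setting dV/dt = 0 with V > 0 fixes P* = (prey growth rate)/(VP coefficient) — independent of the other coefficients.
With the change, P* = 0.3/0.017 = 17.6; it rises from 6.12.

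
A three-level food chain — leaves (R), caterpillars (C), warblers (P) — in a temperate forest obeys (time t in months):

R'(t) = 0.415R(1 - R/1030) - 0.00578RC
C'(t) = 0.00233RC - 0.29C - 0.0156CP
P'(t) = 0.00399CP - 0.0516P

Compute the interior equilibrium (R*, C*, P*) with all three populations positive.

R* ≈ 844, C* ≈ 12.9, P* ≈ 108

From dP/dt = 0: 0.00399C* = 0.0516, so C* = 12.9.
From dR/dt = 0: 0.415(1 - R*/1030) = 0.00578·12.9, giving R* = 1030·(1 - 0.18) = 844.
From dC/dt = 0: 0.00233·844 - 0.29 = 0.0156P*, so P* = 1.68/0.0156 = 108.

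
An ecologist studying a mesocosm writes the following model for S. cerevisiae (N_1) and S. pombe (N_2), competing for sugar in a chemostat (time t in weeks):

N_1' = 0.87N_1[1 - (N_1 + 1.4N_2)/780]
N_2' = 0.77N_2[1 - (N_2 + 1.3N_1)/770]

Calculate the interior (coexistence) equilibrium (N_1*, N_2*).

N_1* ≈ 363, N_2* ≈ 298

Setting both brackets to zero gives the nullclines N_1 + 1.4N_2 = 780 and 1.3N_1 + N_2 = 770.
Substituting N_2 = 770 - 1.3N_1 into the first: N_1(1 - 1.4·1.3) = 780 - 1.4·770.
So N_1* = -298/-0.82 = 363, and then N_2* = 770 - 1.3·363 = 298.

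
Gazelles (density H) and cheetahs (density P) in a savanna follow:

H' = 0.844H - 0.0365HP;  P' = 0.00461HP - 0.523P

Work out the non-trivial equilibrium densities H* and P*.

Set dP/dt = 0 with P > 0: 0.00461H - 0.523 = 0, so H* = 0.523/0.00461 = 113.
Set dH/dt = 0 with H > 0: 0.844 - 0.0365P = 0, so P* = 0.844/0.0365 = 23.1.

H* ≈ 113, P* ≈ 23.1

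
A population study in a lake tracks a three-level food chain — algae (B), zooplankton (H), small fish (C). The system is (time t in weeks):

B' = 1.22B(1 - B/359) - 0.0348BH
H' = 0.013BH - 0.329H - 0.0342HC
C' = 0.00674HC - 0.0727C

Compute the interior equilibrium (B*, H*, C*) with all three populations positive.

From dC/dt = 0: 0.00674H* = 0.0727, so H* = 10.8.
From dB/dt = 0: 1.22(1 - B*/359) = 0.0348·10.8, giving B* = 359·(1 - 0.308) = 249.
From dH/dt = 0: 0.013·249 - 0.329 = 0.0342C*, so C* = 2.9/0.0342 = 84.9.

B* ≈ 249, H* ≈ 10.8, C* ≈ 84.9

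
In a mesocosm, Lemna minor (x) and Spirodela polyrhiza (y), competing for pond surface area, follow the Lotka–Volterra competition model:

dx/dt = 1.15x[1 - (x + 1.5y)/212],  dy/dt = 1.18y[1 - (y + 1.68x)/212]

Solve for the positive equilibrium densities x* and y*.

Setting both brackets to zero gives the nullclines x + 1.5y = 212 and 1.68x + y = 212.
Substituting y = 212 - 1.68x into the first: x(1 - 1.5·1.68) = 212 - 1.5·212.
So x* = -106/-1.52 = 69.7, and then y* = 212 - 1.68·69.7 = 94.8.

x* ≈ 69.7, y* ≈ 94.8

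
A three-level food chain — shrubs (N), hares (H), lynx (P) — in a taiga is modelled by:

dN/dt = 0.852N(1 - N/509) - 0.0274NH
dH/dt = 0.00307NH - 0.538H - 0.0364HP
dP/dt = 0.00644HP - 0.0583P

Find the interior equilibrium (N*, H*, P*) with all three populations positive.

N* ≈ 361, H* ≈ 9.05, P* ≈ 15.7

From dP/dt = 0: 0.00644H* = 0.0583, so H* = 9.05.
From dN/dt = 0: 0.852(1 - N*/509) = 0.0274·9.05, giving N* = 509·(1 - 0.291) = 361.
From dH/dt = 0: 0.00307·361 - 0.538 = 0.0364P*, so P* = 0.57/0.0364 = 15.7.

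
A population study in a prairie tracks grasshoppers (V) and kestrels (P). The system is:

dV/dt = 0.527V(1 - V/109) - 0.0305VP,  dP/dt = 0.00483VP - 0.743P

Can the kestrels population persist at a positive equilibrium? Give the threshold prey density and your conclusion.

Threshold V = 154; K < 154, so no, the predator goes extinct.

The predator equation gives dP/dt > 0 only when V > 0.743/0.00483 = 154.
Without the predator, V → K = 109. Since 109 < 154, the predator cannot invade.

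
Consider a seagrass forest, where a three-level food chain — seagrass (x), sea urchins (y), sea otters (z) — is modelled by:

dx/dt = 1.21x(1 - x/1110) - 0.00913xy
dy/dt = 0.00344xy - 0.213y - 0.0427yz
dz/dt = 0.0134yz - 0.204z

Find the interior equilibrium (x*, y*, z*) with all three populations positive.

From dz/dt = 0: 0.0134y* = 0.204, so y* = 15.2.
From dx/dt = 0: 1.21(1 - x*/1110) = 0.00913·15.2, giving x* = 1110·(1 - 0.115) = 982.
From dy/dt = 0: 0.00344·982 - 0.213 = 0.0427z*, so z* = 3.17/0.0427 = 74.2.

x* ≈ 982, y* ≈ 15.2, z* ≈ 74.2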